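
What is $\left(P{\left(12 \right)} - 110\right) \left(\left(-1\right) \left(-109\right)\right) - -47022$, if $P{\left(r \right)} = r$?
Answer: $36340$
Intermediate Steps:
$\left(P{\left(12 \right)} - 110\right) \left(\left(-1\right) \left(-109\right)\right) - -47022 = \left(12 - 110\right) \left(\left(-1\right) \left(-109\right)\right) - -47022 = \left(-98\right) 109 + 47022 = -10682 + 47022 = 36340$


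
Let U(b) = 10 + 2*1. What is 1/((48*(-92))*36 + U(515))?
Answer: -1/158964 ≈ -6.2907e-6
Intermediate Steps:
U(b) = 12 (U(b) = 10 + 2 = 12)
1/((48*(-92))*36 + U(515)) = 1/((48*(-92))*36 + 12) = 1/(-4416*36 + 12) = 1/(-158976 + 12) = 1/(-158964) = -1/158964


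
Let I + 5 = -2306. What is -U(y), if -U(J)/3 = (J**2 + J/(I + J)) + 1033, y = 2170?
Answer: 664098383/47 ≈ 1.4130e+7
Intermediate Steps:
I = -2311 (I = -5 - 2306 = -2311)
U(J) = -3099 - 3*J**2 - 3*J/(-2311 + J) (U(J) = -3*((J**2 + J/(-2311 + J)) + 1033) = -3*(1033 + J**2 + J/(-2311 + J)) = -3099 - 3*J**2 - 3*J/(-2311 + J))
-U(y) = -3*(2387263 - 1*2170**3 - 1034*2170 + 2311*2170**2)/(-2311 + 2170) = -3*(2387263 - 1*10218313000 - 2243780 + 2311*4708900)/(-141) = -3*(-1)*(2387263 - 10218313000 - 2243780 + 10882267900)/141 = -3*(-1)*664098383/141 = -1*(-664098383/47) = 664098383/47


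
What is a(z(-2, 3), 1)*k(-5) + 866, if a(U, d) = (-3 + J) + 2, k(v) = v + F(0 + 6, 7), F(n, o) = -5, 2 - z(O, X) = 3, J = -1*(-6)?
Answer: 816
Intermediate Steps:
J = 6
z(O, X) = -1 (z(O, X) = 2 - 1*3 = 2 - 3 = -1)
k(v) = -5 + v (k(v) = v - 5 = -5 + v)
a(U, d) = 5 (a(U, d) = (-3 + 6) + 2 = 3 + 2 = 5)
a(z(-2, 3), 1)*k(-5) + 866 = 5*(-5 - 5) + 866 = 5*(-10) + 866 = -50 + 866 = 816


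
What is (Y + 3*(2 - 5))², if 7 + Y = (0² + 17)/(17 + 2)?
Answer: 82369/361 ≈ 228.17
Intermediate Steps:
Y = -116/19 (Y = -7 + (0² + 17)/(17 + 2) = -7 + (0 + 17)/19 = -7 + 17*(1/19) = -7 + 17/19 = -116/19 ≈ -6.1053)
(Y + 3*(2 - 5))² = (-116/19 + 3*(2 - 5))² = (-116/19 + 3*(-3))² = (-116/19 - 9)² = (-287/19)² = 82369/361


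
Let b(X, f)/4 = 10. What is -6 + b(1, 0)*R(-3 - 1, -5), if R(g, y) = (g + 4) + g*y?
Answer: 794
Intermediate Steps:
b(X, f) = 40 (b(X, f) = 4*10 = 40)
R(g, y) = 4 + g + g*y (R(g, y) = (4 + g) + g*y = 4 + g + g*y)
-6 + b(1, 0)*R(-3 - 1, -5) = -6 + 40*(4 + (-3 - 1) + (-3 - 1)*(-5)) = -6 + 40*(4 - 4 - 4*(-5)) = -6 + 40*(4 - 4 + 20) = -6 + 40*20 = -6 + 800 = 794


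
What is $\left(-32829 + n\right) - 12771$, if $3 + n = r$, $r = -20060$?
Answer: $-65663$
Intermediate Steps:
$n = -20063$ ($n = -3 - 20060 = -20063$)
$\left(-32829 + n\right) - 12771 = \left(-32829 - 20063\right) - 12771 = -52892 - 12771 = -65663$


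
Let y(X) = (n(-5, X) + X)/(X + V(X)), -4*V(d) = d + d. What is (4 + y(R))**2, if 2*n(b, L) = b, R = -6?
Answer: 1681/36 ≈ 46.694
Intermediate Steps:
n(b, L) = b/2
V(d) = -d/2 (V(d) = -(d + d)/4 = -d/2)
y(X) = 2*(-5/2 + X)/X (y(X) = ((1/2)*(-5) + X)/(X - X/2) = (-5/2 + X)/((X/2)) = (-5/2 + X)*(2/X) = 2*(-5/2 + X)/X)
(4 + y(R))**2 = (4 + (2 - 5/(-6)))**2 = (4 + (2 - 5*(-1/6)))**2 = (4 + (2 + 5/6))**2 = (4 + 17/6)**2 = (41/6)**2 = 1681/36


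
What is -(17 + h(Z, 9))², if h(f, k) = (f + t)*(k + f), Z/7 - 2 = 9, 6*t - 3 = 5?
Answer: -410508121/9 ≈ -4.5612e+7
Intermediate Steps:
t = 4/3 (t = ½ + (⅙)*5 = ½ + ⅚ = 4/3 ≈ 1.3333)
Z = 77 (Z = 14 + 7*9 = 14 + 63 = 77)
h(f, k) = (4/3 + f)*(f + k) (h(f, k) = (f + 4/3)*(k + f) = (4/3 + f)*(f + k))
-(17 + h(Z, 9))² = -(17 + (77² + (4/3)*77 + (4/3)*9 + 77*9))² = -(17 + (5929 + 308/3 + 12 + 693))² = -(17 + 20210/3)² = -(20261/3)² = -1*410508121/9 = -410508121/9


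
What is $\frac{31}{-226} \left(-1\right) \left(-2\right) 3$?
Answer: $- \frac{93}{113} \approx -0.82301$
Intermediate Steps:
$\frac{31}{-226} \left(-1\right) \left(-2\right) 3 = 31 \left(- \frac{1}{226}\right) 2 \cdot 3 = \left(- \frac{31}{226}\right) 6 = - \frac{93}{113}$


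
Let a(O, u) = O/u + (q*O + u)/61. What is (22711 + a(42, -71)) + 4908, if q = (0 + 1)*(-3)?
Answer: 119601340/4331 ≈ 27615.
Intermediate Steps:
q = -3 (q = 1*(-3) = -3)
a(O, u) = -3*O/61 + u/61 + O/u (a(O, u) = O/u + (-3*O + u)/61 = O/u + (u - 3*O)*(1/61) = O/u + (-3*O/61 + u/61) = -3*O/61 + u/61 + O/u)
(22711 + a(42, -71)) + 4908 = (22711 + (42 + (1/61)*(-71)*(-71 - 3*42))/(-71)) + 4908 = (22711 - (42 + (1/61)*(-71)*(-71 - 126))/71) + 4908 = (22711 - (42 + (1/61)*(-71)*(-197))/71) + 4908 = (22711 - (42 + 13987/61)/71) + 4908 = (22711 - 1/71*16549/61) + 4908 = (22711 - 16549/4331) + 4908 = 98344792/4331 + 4908 = 119601340/4331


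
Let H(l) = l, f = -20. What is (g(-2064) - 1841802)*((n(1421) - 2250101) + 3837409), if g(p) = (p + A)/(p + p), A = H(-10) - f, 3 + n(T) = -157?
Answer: -1508377170618887/516 ≈ -2.9232e+12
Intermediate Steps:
n(T) = -160 (n(T) = -3 - 157 = -160)
A = 10 (A = -10 - 1*(-20) = -10 + 20 = 10)
g(p) = (10 + p)/(2*p) (g(p) = (p + 10)/(p + p) = (10 + p)/((2*p)) = (10 + p)*(1/(2*p)) = (10 + p)/(2*p))
(g(-2064) - 1841802)*((n(1421) - 2250101) + 3837409) = ((1/2)*(10 - 2064)/(-2064) - 1841802)*((-160 - 2250101) + 3837409) = ((1/2)*(-1/2064)*(-2054) - 1841802)*(-2250261 + 3837409) = (1027/2064 - 1841802)*1587148 = -3801478301/2064*1587148 = -1508377170618887/516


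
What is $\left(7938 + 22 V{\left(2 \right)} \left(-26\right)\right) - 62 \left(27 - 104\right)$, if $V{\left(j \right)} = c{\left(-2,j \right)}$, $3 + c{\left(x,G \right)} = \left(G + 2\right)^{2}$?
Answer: $5276$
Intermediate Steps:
$c{\left(x,G \right)} = -3 + \left(2 + G\right)^{2}$ ($c{\left(x,G \right)} = -3 + \left(G + 2\right)^{2} = -3 + \left(2 + G\right)^{2}$)
$V{\left(j \right)} = -3 + \left(2 + j\right)^{2}$
$\left(7938 + 22 V{\left(2 \right)} \left(-26\right)\right) - 62 \left(27 - 104\right) = \left(7938 + 22 \left(-3 + \left(2 + 2\right)^{2}\right) \left(-26\right)\right) - 62 \left(27 - 104\right) = \left(7938 + 22 \left(-3 + 4^{2}\right) \left(-26\right)\right) - -4774 = \left(7938 + 22 \left(-3 + 16\right) \left(-26\right)\right) + 4774 = \left(7938 + 22 \cdot 13 \left(-26\right)\right) + 4774 = \left(7938 + 286 \left(-26\right)\right) + 4774 = \left(7938 - 7436\right) + 4774 = 502 + 4774 = 5276$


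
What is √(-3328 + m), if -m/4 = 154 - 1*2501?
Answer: 2*√1515 ≈ 77.846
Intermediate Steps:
m = 9388 (m = -4*(154 - 1*2501) = -4*(154 - 2501) = -4*(-2347) = 9388)
√(-3328 + m) = √(-3328 + 9388) = √6060 = 2*√1515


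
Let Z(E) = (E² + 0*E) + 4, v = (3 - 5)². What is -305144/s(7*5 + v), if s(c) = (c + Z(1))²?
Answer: -38143/242 ≈ -157.62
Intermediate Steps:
v = 4 (v = (-2)² = 4)
Z(E) = 4 + E² (Z(E) = (E² + 0) + 4 = E² + 4 = 4 + E²)
s(c) = (5 + c)² (s(c) = (c + (4 + 1²))² = (c + (4 + 1))² = (c + 5)² = (5 + c)²)
-305144/s(7*5 + v) = -305144/(5 + (7*5 + 4))² = -305144/(5 + (35 + 4))² = -305144/(5 + 39)² = -305144/(44²) = -305144/1936 = -305144*1/1936 = -38143/242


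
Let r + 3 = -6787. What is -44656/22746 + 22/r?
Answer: -75928663/38611335 ≈ -1.9665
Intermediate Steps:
r = -6790 (r = -3 - 6787 = -6790)
-44656/22746 + 22/r = -44656/22746 + 22/(-6790) = -44656*1/22746 + 22*(-1/6790) = -22328/11373 - 11/3395 = -75928663/38611335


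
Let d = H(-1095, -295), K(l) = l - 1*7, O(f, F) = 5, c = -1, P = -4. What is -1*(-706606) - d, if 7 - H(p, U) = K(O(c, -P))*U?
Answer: 707189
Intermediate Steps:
K(l) = -7 + l (K(l) = l - 7 = -7 + l)
H(p, U) = 7 + 2*U (H(p, U) = 7 - (-7 + 5)*U = 7 - (-2)*U = 7 + 2*U)
d = -583 (d = 7 + 2*(-295) = 7 - 590 = -583)
-1*(-706606) - d = -1*(-706606) - 1*(-583) = 706606 + 583 = 707189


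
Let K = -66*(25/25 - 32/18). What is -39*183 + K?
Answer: -21257/3 ≈ -7085.7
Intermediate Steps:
K = 154/3 (K = -66*(25*(1/25) - 32*1/18) = -66*(1 - 16/9) = -66*(-7/9) = 154/3 ≈ 51.333)
-39*183 + K = -39*183 + 154/3 = -7137 + 154/3 = -21257/3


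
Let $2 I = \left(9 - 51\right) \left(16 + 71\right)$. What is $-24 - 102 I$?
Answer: $186330$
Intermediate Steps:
$I = -1827$ ($I = \frac{\left(9 - 51\right) \left(16 + 71\right)}{2} = \frac{\left(-42\right) 87}{2} = \frac{1}{2} \left(-3654\right) = -1827$)
$-24 - 102 I = -24 - -186354 = -24 + 186354 = 186330$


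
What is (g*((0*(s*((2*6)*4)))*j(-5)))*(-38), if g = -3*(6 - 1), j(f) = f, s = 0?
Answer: 0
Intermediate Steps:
g = -15 (g = -3*5 = -15)
(g*((0*(s*((2*6)*4)))*j(-5)))*(-38) = -15*0*(0*((2*6)*4))*(-5)*(-38) = -15*0*(0*(12*4))*(-5)*(-38) = -15*0*(0*48)*(-5)*(-38) = -15*0*0*(-5)*(-38) = -0*(-5)*(-38) = -15*0*(-38) = 0*(-38) = 0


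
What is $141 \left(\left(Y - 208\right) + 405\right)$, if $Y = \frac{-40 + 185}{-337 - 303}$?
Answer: $\frac{3551367}{128} \approx 27745.0$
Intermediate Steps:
$Y = - \frac{29}{128}$ ($Y = \frac{145}{-640} = 145 \left(- \frac{1}{640}\right) = - \frac{29}{128} \approx -0.22656$)
$141 \left(\left(Y - 208\right) + 405\right) = 141 \left(\left(- \frac{29}{128} - 208\right) + 405\right) = 141 \left(- \frac{26653}{128} + 405\right) = 141 \cdot \frac{25187}{128} = \frac{3551367}{128}$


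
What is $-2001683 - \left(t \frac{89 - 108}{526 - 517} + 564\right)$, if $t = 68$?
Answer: $- \frac{18018931}{9} \approx -2.0021 \cdot 10^{6}$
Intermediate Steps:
$-2001683 - \left(t \frac{89 - 108}{526 - 517} + 564\right) = -2001683 - \left(68 \frac{89 - 108}{526 - 517} + 564\right) = -2001683 - \left(68 \left(- \frac{19}{9}\right) + 564\right) = -2001683 - \left(- \frac{1292}{9} + 564\right) = -2001683 - \frac{3784}{9} = - \frac{18018931}{9}$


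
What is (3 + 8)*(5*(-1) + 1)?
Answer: -44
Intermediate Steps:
(3 + 8)*(5*(-1) + 1) = 11*(-5 + 1) = 11*(-4) = -44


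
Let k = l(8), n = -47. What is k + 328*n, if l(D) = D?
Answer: -15408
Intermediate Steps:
k = 8
k + 328*n = 8 + 328*(-47) = 8 - 15416 = -15408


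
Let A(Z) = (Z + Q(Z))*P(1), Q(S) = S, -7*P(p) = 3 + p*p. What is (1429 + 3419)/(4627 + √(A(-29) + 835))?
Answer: 78510936/74928913 - 2424*√42539/74928913 ≈ 1.0411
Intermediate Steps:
P(p) = -3/7 - p²/7 (P(p) = -(3 + p*p)/7 = -(3 + p²)/7 = -3/7 - p²/7)
A(Z) = -8*Z/7 (A(Z) = (Z + Z)*(-3/7 - ⅐*1²) = (2*Z)*(-3/7 - ⅐*1) = (2*Z)*(-3/7 - ⅐) = (2*Z)*(-4/7) = -8*Z/7)
(1429 + 3419)/(4627 + √(A(-29) + 835)) = (1429 + 3419)/(4627 + √(-8/7*(-29) + 835)) = 4848/(4627 + √(232/7 + 835)) = 4848/(4627 + √(6077/7)) = 4848/(4627 + √42539/7)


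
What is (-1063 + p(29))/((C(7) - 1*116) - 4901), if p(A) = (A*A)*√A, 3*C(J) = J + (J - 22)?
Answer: 3189/15059 - 2523*√29/15059 ≈ -0.69047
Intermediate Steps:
C(J) = -22/3 + 2*J/3 (C(J) = (J + (J - 22))/3 = (J + (-22 + J))/3 = (-22 + 2*J)/3 = -22/3 + 2*J/3)
p(A) = A^(5/2) (p(A) = A²*√A = A^(5/2))
(-1063 + p(29))/((C(7) - 1*116) - 4901) = (-1063 + 29^(5/2))/(((-22/3 + (⅔)*7) - 1*116) - 4901) = (-1063 + 841*√29)/(((-22/3 + 14/3) - 116) - 4901) = (-1063 + 841*√29)/((-8/3 - 116) - 4901) = (-1063 + 841*√29)/(-356/3 - 4901) = (-1063 + 841*√29)/(-15059/3) = (-1063 + 841*√29)*(-3/15059) = 3189/15059 - 2523*√29/15059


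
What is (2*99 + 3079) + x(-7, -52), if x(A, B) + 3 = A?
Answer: 3267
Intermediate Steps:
x(A, B) = -3 + A
(2*99 + 3079) + x(-7, -52) = (2*99 + 3079) + (-3 - 7) = (198 + 3079) - 10 = 3277 - 10 = 3267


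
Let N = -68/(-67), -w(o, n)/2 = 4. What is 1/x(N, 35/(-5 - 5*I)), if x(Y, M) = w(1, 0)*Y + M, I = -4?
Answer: -201/1163 ≈ -0.17283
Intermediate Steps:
w(o, n) = -8 (w(o, n) = -2*4 = -8)
N = 68/67 (N = -68*(-1/67) = 68/67 ≈ 1.0149)
x(Y, M) = M - 8*Y (x(Y, M) = -8*Y + M = M - 8*Y)
1/x(N, 35/(-5 - 5*I)) = 1/(35/(-5 - 5*(-4)) - 8*68/67) = 1/(35/(-5 + 20) - 544/67) = 1/(35/15 - 544/67) = 1/(35*(1/15) - 544/67) = 1/(7/3 - 544/67) = 1/(-1163/201) = -201/1163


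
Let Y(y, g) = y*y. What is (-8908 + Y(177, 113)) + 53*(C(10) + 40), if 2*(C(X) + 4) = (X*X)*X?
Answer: 50829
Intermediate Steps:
Y(y, g) = y²
C(X) = -4 + X³/2 (C(X) = -4 + ((X*X)*X)/2 = -4 + (X²*X)/2 = -4 + X³/2)
(-8908 + Y(177, 113)) + 53*(C(10) + 40) = (-8908 + 177²) + 53*((-4 + (½)*10³) + 40) = (-8908 + 31329) + 53*((-4 + (½)*1000) + 40) = 22421 + 53*((-4 + 500) + 40) = 22421 + 53*(496 + 40) = 22421 + 53*536 = 22421 + 28408 = 50829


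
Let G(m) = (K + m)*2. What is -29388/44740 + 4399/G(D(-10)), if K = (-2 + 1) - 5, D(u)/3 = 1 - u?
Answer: 48806077/603990 ≈ 80.806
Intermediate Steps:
D(u) = 3 - 3*u (D(u) = 3*(1 - u) = 3 - 3*u)
K = -6 (K = -1 - 5 = -6)
G(m) = -12 + 2*m (G(m) = (-6 + m)*2 = -12 + 2*m)
-29388/44740 + 4399/G(D(-10)) = -29388/44740 + 4399/(-12 + 2*(3 - 3*(-10))) = -29388*1/44740 + 4399/(-12 + 2*(3 + 30)) = -7347/11185 + 4399/(-12 + 2*33) = -7347/11185 + 4399/(-12 + 66) = -7347/11185 + 4399/54 = 48806077/603990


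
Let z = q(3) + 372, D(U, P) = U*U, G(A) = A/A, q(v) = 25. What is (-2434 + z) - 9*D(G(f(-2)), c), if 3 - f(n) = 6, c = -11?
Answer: -2046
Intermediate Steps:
f(n) = -3 (f(n) = 3 - 1*6 = 3 - 6 = -3)
G(A) = 1
D(U, P) = U²
z = 397 (z = 25 + 372 = 397)
(-2434 + z) - 9*D(G(f(-2)), c) = (-2434 + 397) - 9*1² = -2037 - 9*1 = -2037 - 9 = -2046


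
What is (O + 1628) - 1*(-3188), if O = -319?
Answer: 4497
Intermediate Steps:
(O + 1628) - 1*(-3188) = (-319 + 1628) - 1*(-3188) = 1309 + 3188 = 4497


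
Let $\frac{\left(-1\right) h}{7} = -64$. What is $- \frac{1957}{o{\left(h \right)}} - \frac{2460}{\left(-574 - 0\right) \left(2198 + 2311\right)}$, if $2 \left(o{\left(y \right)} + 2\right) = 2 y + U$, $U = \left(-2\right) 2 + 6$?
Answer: $- \frac{6861709}{1567629} \approx -4.3771$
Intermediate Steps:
$h = 448$ ($h = \left(-7\right) \left(-64\right) = 448$)
$U = 2$ ($U = -4 + 6 = 2$)
$o{\left(y \right)} = -1 + y$ ($o{\left(y \right)} = -2 + \frac{2 y + 2}{2} = -2 + \frac{2 + 2 y}{2} = -2 + \left(1 + y\right) = -1 + y$)
$- \frac{1957}{o{\left(h \right)}} - \frac{2460}{\left(-574 - 0\right) \left(2198 + 2311\right)} = - \frac{1957}{-1 + 448} - \frac{2460}{\left(-574 - 0\right) \left(2198 + 2311\right)} = - \frac{1957}{447} - \frac{2460}{\left(-574 + 0\right) 4509} = \left(-1957\right) \frac{1}{447} - \frac{2460}{\left(-574\right) 4509} = - \frac{1957}{447} - \frac{2460}{-2588166} = - \frac{1957}{447} - - \frac{10}{10521} = - \frac{1957}{447} + \frac{10}{10521} = - \frac{6861709}{1567629}$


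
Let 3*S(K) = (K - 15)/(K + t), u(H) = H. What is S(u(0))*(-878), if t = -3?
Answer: -4390/3 ≈ -1463.3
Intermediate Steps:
S(K) = (-15 + K)/(3*(-3 + K)) (S(K) = ((K - 15)/(K - 3))/3 = ((-15 + K)/(-3 + K))/3 = (-15 + K)/(3*(-3 + K)))
S(u(0))*(-878) = ((-15 + 0)/(3*(-3 + 0)))*(-878) = ((⅓)*(-15)/(-3))*(-878) = ((⅓)*(-⅓)*(-15))*(-878) = (5/3)*(-878) = -4390/3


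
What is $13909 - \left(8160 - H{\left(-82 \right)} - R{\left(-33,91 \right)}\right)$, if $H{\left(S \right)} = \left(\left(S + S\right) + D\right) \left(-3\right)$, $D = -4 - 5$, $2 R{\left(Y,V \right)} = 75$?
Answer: $\frac{12611}{2} \approx 6305.5$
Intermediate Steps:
$R{\left(Y,V \right)} = \frac{75}{2}$ ($R{\left(Y,V \right)} = \frac{1}{2} \cdot 75 = \frac{75}{2}$)
$D = -9$
$H{\left(S \right)} = 27 - 6 S$ ($H{\left(S \right)} = \left(\left(S + S\right) - 9\right) \left(-3\right) = \left(2 S - 9\right) \left(-3\right) = \left(-9 + 2 S\right) \left(-3\right) = 27 - 6 S$)
$13909 - \left(8160 - H{\left(-82 \right)} - R{\left(-33,91 \right)}\right) = 13909 + \left(\left(\left(\left(27 - -492\right) + \frac{75}{2}\right) + \left(2902 - 28\right)\right) - 11034\right) = 13909 + \left(\left(\left(\left(27 + 492\right) + \frac{75}{2}\right) + 2874\right) - 11034\right) = 13909 + \left(\left(\left(519 + \frac{75}{2}\right) + 2874\right) - 11034\right) = 13909 + \left(\left(\frac{1113}{2} + 2874\right) - 11034\right) = 13909 + \left(\frac{6861}{2} - 11034\right) = 13909 - \frac{15207}{2} = \frac{12611}{2}$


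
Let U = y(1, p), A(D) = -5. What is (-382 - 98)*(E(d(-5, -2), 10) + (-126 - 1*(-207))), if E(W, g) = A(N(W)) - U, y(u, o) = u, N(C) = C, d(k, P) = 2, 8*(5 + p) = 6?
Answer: -36000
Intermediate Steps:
p = -17/4 (p = -5 + (⅛)*6 = -5 + ¾ = -17/4 ≈ -4.2500)
U = 1
E(W, g) = -6 (E(W, g) = -5 - 1*1 = -5 - 1 = -6)
(-382 - 98)*(E(d(-5, -2), 10) + (-126 - 1*(-207))) = (-382 - 98)*(-6 + (-126 - 1*(-207))) = -480*(-6 + (-126 + 207)) = -480*(-6 + 81) = -480*75 = -36000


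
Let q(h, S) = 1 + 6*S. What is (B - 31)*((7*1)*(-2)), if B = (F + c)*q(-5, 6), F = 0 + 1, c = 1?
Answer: -602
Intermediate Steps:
F = 1
B = 74 (B = (1 + 1)*(1 + 6*6) = 2*(1 + 36) = 2*37 = 74)
(B - 31)*((7*1)*(-2)) = (74 - 31)*((7*1)*(-2)) = 43*(7*(-2)) = 43*(-14) = -602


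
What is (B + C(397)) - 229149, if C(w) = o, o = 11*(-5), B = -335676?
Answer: -564880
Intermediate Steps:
o = -55
C(w) = -55
(B + C(397)) - 229149 = (-335676 - 55) - 229149 = -335731 - 229149 = -564880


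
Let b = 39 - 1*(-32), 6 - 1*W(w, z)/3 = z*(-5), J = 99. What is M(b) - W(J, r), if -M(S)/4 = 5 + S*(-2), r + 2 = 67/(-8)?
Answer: 5485/8 ≈ 685.63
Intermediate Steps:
r = -83/8 (r = -2 + 67/(-8) = -2 + 67*(-⅛) = -2 - 67/8 = -83/8 ≈ -10.375)
W(w, z) = 18 + 15*z (W(w, z) = 18 - 3*z*(-5) = 18 - (-15)*z = 18 + 15*z)
b = 71 (b = 39 + 32 = 71)
M(S) = -20 + 8*S (M(S) = -4*(5 + S*(-2)) = -4*(5 - 2*S) = -20 + 8*S)
M(b) - W(J, r) = (-20 + 8*71) - (18 + 15*(-83/8)) = (-20 + 568) - (18 - 1245/8) = 548 - 1*(-1101/8) = 548 + 1101/8 = 5485/8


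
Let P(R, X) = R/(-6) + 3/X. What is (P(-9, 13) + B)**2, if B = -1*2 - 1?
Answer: 1089/676 ≈ 1.6109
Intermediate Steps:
B = -3 (B = -2 - 1 = -3)
P(R, X) = 3/X - R/6 (P(R, X) = R*(-1/6) + 3/X = -R/6 + 3/X = 3/X - R/6)
(P(-9, 13) + B)**2 = ((3/13 - 1/6*(-9)) - 3)**2 = ((3*(1/13) + 3/2) - 3)**2 = ((3/13 + 3/2) - 3)**2 = (45/26 - 3)**2 = (-33/26)**2 = 1089/676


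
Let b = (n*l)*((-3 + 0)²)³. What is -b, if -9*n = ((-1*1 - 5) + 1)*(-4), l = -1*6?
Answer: -9720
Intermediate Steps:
l = -6
n = -20/9 (n = -((-1*1 - 5) + 1)*(-4)/9 = -((-1 - 5) + 1)*(-4)/9 = -(-6 + 1)*(-4)/9 = -(-5)*(-4)/9 = -⅑*20 = -20/9 ≈ -2.2222)
b = 9720 (b = (-20/9*(-6))*((-3 + 0)²)³ = 40*((-3)²)³/3 = (40/3)*9³ = (40/3)*729 = 9720)
-b = -1*9720 = -9720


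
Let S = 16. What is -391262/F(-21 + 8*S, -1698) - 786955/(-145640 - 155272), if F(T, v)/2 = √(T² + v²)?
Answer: 786955/300912 - 195631*√2894653/2894653 ≈ -112.37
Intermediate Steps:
F(T, v) = 2*√(T² + v²)
-391262/F(-21 + 8*S, -1698) - 786955/(-145640 - 155272) = -391262*1/(2*√((-21 + 8*16)² + (-1698)²)) - 786955/(-145640 - 155272) = -391262*1/(2*√((-21 + 128)² + 2883204)) - 786955/(-300912) = -391262*1/(2*√(107² + 2883204)) - 786955*(-1/300912) = -391262*1/(2*√(11449 + 2883204)) + 786955/300912 = -391262*√2894653/5789306 + 786955/300912 = -195631*√2894653/2894653 + 786955/300912 = 786955/300912 - 195631*√2894653/2894653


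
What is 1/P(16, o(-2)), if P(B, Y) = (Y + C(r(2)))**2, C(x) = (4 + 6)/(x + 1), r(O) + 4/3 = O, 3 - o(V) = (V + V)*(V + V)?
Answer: 1/49 ≈ 0.020408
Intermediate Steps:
o(V) = 3 - 4*V**2 (o(V) = 3 - (V + V)*(V + V) = 3 - 2*V*2*V = 3 - 4*V**2)
r(O) = -4/3 + O
C(x) = 10/(1 + x)
P(B, Y) = (6 + Y)**2 (P(B, Y) = (Y + 10/(1 + (-4/3 + 2)))**2 = (Y + 10/(1 + 2/3))**2 = (Y + 10/(5/3))**2 = (Y + 10*(3/5))**2 = (Y + 6)**2 = (6 + Y)**2)
1/P(16, o(-2)) = 1/((6 + (3 - 4*(-2)**2))**2) = 1/((6 + (3 - 4*4))**2) = 1/((6 + (3 - 16))**2) = 1/((6 - 13)**2) = 1/((-7)**2) = 1/49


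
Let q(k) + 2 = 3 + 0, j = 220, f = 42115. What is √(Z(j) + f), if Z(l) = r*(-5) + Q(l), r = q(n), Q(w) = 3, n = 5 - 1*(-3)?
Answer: √42113 ≈ 205.21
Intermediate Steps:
n = 8 (n = 5 + 3 = 8)
q(k) = 1 (q(k) = -2 + (3 + 0) = -2 + 3 = 1)
r = 1
Z(l) = -2 (Z(l) = 1*(-5) + 3 = -5 + 3 = -2)
√(Z(j) + f) = √(-2 + 42115) = √42113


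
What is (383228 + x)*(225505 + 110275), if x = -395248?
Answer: -4036075600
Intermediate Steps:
(383228 + x)*(225505 + 110275) = (383228 - 395248)*(225505 + 110275) = -12020*335780 = -4036075600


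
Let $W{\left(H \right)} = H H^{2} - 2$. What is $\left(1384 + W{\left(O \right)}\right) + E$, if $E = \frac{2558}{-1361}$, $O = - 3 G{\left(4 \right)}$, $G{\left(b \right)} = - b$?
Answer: $\frac{4230152}{1361} \approx 3108.1$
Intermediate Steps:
$O = 12$ ($O = - 3 \left(\left(-1\right) 4\right) = \left(-3\right) \left(-4\right) = 12$)
$E = - \frac{2558}{1361}$ ($E = 2558 \left(- \frac{1}{1361}\right) = - \frac{2558}{1361} \approx -1.8795$)
$W{\left(H \right)} = -2 + H^{3}$ ($W{\left(H \right)} = H^{3} - 2 = -2 + H^{3}$)
$\left(1384 + W{\left(O \right)}\right) + E = \left(1384 - \left(2 - 12^{3}\right)\right) - \frac{2558}{1361} = \left(1384 + \left(-2 + 1728\right)\right) - \frac{2558}{1361} = \left(1384 + 1726\right) - \frac{2558}{1361} = 3110 - \frac{2558}{1361} = \frac{4230152}{1361}$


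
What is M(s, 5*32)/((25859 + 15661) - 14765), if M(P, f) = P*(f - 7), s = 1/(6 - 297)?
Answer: -51/2595235 ≈ -1.9651e-5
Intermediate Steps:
s = -1/291 (s = 1/(-291) = -1/291 ≈ -0.0034364)
M(P, f) = P*(-7 + f)
M(s, 5*32)/((25859 + 15661) - 14765) = (-(-7 + 5*32)/291)/((25859 + 15661) - 14765) = (-(-7 + 160)/291)/(41520 - 14765) = -1/291*153/26755 = -51/97*1/26755 = -51/2595235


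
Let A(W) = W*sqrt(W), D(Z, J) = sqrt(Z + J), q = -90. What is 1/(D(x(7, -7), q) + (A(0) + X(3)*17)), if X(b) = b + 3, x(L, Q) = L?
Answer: 102/10487 - I*sqrt(83)/10487 ≈ 0.0097263 - 0.00086874*I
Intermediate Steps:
X(b) = 3 + b
D(Z, J) = sqrt(J + Z)
A(W) = W**(3/2)
1/(D(x(7, -7), q) + (A(0) + X(3)*17)) = 1/(sqrt(-90 + 7) + (0**(3/2) + (3 + 3)*17)) = 1/(sqrt(-83) + (0 + 6*17)) = 1/(I*sqrt(83) + (0 + 102)) = 1/(I*sqrt(83) + 102) = 1/(102 + I*sqrt(83))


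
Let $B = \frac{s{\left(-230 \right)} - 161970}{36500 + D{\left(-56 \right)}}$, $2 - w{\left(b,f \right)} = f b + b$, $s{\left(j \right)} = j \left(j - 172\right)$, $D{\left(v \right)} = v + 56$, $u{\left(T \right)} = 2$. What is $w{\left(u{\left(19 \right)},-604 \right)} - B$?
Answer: $\frac{4416151}{3650} \approx 1209.9$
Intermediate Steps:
$D{\left(v \right)} = 56 + v$
$s{\left(j \right)} = j \left(-172 + j\right)$
$w{\left(b,f \right)} = 2 - b - b f$ ($w{\left(b,f \right)} = 2 - \left(f b + b\right) = 2 - \left(b f + b\right) = 2 - \left(b + b f\right) = 2 - b - b f$)
$B = - \frac{6951}{3650}$ ($B = \frac{- 230 \left(-172 - 230\right) - 161970}{36500 + \left(56 - 56\right)} = \frac{\left(-230\right) \left(-402\right) - 161970}{36500 + 0} = \frac{92460 - 161970}{36500} = \left(-69510\right) \frac{1}{36500} = - \frac{6951}{3650} \approx -1.9044$)
$w{\left(u{\left(19 \right)},-604 \right)} - B = \left(2 - 2 - 2 \left(-604\right)\right) - - \frac{6951}{3650} = \left(2 - 2 + 1208\right) + \frac{6951}{3650} = 1208 + \frac{6951}{3650} = \frac{4416151}{3650}$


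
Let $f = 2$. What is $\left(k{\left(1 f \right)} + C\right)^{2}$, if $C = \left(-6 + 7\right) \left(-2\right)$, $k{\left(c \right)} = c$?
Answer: $0$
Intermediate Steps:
$C = -2$ ($C = 1 \left(-2\right) = -2$)
$\left(k{\left(1 f \right)} + C\right)^{2} = \left(1 \cdot 2 - 2\right)^{2} = \left(2 - 2\right)^{2} = 0^{2} = 0$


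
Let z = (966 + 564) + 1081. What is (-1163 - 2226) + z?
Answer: -778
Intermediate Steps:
z = 2611 (z = 1530 + 1081 = 2611)
(-1163 - 2226) + z = (-1163 - 2226) + 2611 = -3389 + 2611 = -778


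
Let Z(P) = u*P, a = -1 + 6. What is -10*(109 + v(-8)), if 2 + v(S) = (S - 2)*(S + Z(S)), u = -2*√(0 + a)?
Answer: -1870 + 1600*√5 ≈ 1707.7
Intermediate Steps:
a = 5
u = -2*√5 (u = -2*√(0 + 5) = -2*√5 ≈ -4.4721)
Z(P) = -2*P*√5 (Z(P) = (-2*√5)*P = -2*P*√5)
v(S) = -2 + (-2 + S)*(S - 2*S*√5) (v(S) = -2 + (S - 2)*(S - 2*S*√5) = -2 + (-2 + S)*(S - 2*S*√5))
-10*(109 + v(-8)) = -10*(109 + (-2 + (-8)² - 2*(-8) - 2*√5*(-8)² + 4*(-8)*√5)) = -10*(109 + (-2 + 64 + 16 - 2*√5*64 - 32*√5)) = -10*(109 + (-2 + 64 + 16 - 128*√5 - 32*√5)) = -10*(109 + (78 - 160*√5)) = -10*(187 - 160*√5) = -1870 + 1600*√5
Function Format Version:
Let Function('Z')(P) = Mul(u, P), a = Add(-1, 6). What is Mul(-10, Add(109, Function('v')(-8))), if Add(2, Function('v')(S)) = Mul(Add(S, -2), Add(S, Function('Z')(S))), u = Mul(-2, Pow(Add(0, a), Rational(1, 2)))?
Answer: Add(-1870, Mul(1600, Pow(5, Rational(1, 2)))) ≈ 1707.7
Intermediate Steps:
a = 5
u = Mul(-2, Pow(5, Rational(1, 2))) (u = Mul(-2, Pow(Add(0, 5), Rational(1, 2))) = Mul(-2, Pow(5, Rational(1, 2))) ≈ -4.4721)
Function('Z')(P) = Mul(-2, P, Pow(5, Rational(1, 2))) (Function('Z')(P) = Mul(Mul(-2, Pow(5, Rational(1, 2))), P) = Mul(-2, P, Pow(5, Rational(1, 2))))
Function('v')(S) = Add(-2, Mul(Add(-2, S), Add(S, Mul(-2, S, Pow(5, Rational(1, 2)))))) (Function('v')(S) = Add(-2, Mul(Add(S, -2), Add(S, Mul(-2, S, Pow(5, Rational(1, 2)))))) = Add(-2, Mul(Add(-2, S), Add(S, Mul(-2, S, Pow(5, Rational(1, 2)))))))
Mul(-10, Add(109, Function('v')(-8))) = Mul(-10, Add(109, Add(-2, Pow(-8, 2), Mul(-2, -8), Mul(-2, Pow(5, Rational(1, 2)), Pow(-8, 2)), Mul(4, -8, Pow(5, Rational(1, 2)))))) = Mul(-10, Add(109, Add(-2, 64, 16, Mul(-2, Pow(5, Rational(1, 2)), 64), Mul(-32, Pow(5, Rational(1, 2)))))) = Mul(-10, Add(109, Add(-2, 64, 16, Mul(-128, Pow(5, Rational(1, 2))), Mul(-32, Pow(5, Rational(1, 2)))))) = Mul(-10, Add(109, Add(78, Mul(-160, Pow(5, Rational(1, 2)))))) = Mul(-10, Add(187, Mul(-160, Pow(5, Rational(1, 2))))) = Add(-1870, Mul(1600, Pow(5, Rational(1, 2))))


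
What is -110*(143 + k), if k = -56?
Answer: -9570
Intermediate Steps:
-110*(143 + k) = -110*(143 - 56) = -110*87 = -9570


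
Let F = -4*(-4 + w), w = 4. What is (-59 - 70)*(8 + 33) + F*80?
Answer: -5289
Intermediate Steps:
F = 0 (F = -4*(-4 + 4) = -4*0 = 0)
(-59 - 70)*(8 + 33) + F*80 = (-59 - 70)*(8 + 33) + 0*80 = -129*41 + 0 = -5289 + 0 = -5289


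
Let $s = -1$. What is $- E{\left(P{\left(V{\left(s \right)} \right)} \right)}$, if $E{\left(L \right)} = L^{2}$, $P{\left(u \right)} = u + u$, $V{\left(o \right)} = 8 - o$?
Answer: $-324$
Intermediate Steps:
$P{\left(u \right)} = 2 u$
$- E{\left(P{\left(V{\left(s \right)} \right)} \right)} = - \left(2 \left(8 - -1\right)\right)^{2} = - \left(2 \left(8 + 1\right)\right)^{2} = - \left(2 \cdot 9\right)^{2} = - 18^{2} = \left(-1\right) 324 = -324$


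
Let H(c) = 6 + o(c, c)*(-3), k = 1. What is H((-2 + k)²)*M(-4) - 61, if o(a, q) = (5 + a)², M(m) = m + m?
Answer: 755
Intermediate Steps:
M(m) = 2*m
H(c) = 6 - 3*(5 + c)² (H(c) = 6 + (5 + c)²*(-3) = 6 - 3*(5 + c)²)
H((-2 + k)²)*M(-4) - 61 = (6 - 3*(5 + (-2 + 1)²)²)*(2*(-4)) - 61 = (6 - 3*(5 + (-1)²)²)*(-8) - 61 = (6 - 3*(5 + 1)²)*(-8) - 61 = (6 - 3*6²)*(-8) - 61 = (6 - 3*36)*(-8) - 61 = (6 - 108)*(-8) - 61 = -102*(-8) - 61 = 816 - 61 = 755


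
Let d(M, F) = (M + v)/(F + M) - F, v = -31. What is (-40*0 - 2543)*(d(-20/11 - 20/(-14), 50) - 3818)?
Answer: 37580904111/3820 ≈ 9.8379e+6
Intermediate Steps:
d(M, F) = -F + (-31 + M)/(F + M) (d(M, F) = (M - 31)/(F + M) - F = (-31 + M)/(F + M) - F = -F + (-31 + M)/(F + M))
(-40*0 - 2543)*(d(-20/11 - 20/(-14), 50) - 3818) = (-40*0 - 2543)*((-31 + (-20/11 - 20/(-14)) - 1*50² - 1*50*(-20/11 - 20/(-14)))/(50 + (-20/11 - 20/(-14))) - 3818) = (0 - 2543)*((-31 + (-20*1/11 - 20*(-1/14)) - 1*2500 - 1*50*(-20*1/11 - 20*(-1/14)))/(50 + (-20*1/11 - 20*(-1/14))) - 3818) = -2543*((-31 + (-20/11 + 10/7) - 2500 - 1*50*(-20/11 + 10/7))/(50 + (-20/11 + 10/7)) - 3818) = -2543*((-31 - 30/77 - 2500 - 1*50*(-30/77))/(50 - 30/77) - 3818) = -2543*((-31 - 30/77 - 2500 + 1500/77)/(3820/77) - 3818) = -2543*((77/3820)*(-27631/11) - 3818) = -2543*(-193417/3820 - 3818) = -2543*(-14778177/3820) = 37580904111/3820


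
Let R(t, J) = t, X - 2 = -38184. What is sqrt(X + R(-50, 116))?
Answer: 18*I*sqrt(118) ≈ 195.53*I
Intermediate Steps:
X = -38182 (X = 2 - 38184 = -38182)
sqrt(X + R(-50, 116)) = sqrt(-38182 - 50) = sqrt(-38232) = 18*I*sqrt(118)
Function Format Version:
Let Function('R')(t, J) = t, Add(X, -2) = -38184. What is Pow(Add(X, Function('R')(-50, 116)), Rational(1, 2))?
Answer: Mul(18, I, Pow(118, Rational(1, 2))) ≈ Mul(195.53, I)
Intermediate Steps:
X = -38182 (X = Add(2, -38184) = -38182)
Pow(Add(X, Function('R')(-50, 116)), Rational(1, 2)) = Pow(Add(-38182, -50), Rational(1, 2)) = Pow(-38232, Rational(1, 2)) = Mul(18, I, Pow(118, Rational(1, 2)))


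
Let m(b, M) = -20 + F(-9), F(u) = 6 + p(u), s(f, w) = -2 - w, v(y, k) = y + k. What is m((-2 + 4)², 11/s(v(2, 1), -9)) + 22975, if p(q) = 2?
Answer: 22963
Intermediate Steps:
v(y, k) = k + y
F(u) = 8 (F(u) = 6 + 2 = 8)
m(b, M) = -12 (m(b, M) = -20 + 8 = -12)
m((-2 + 4)², 11/s(v(2, 1), -9)) + 22975 = -12 + 22975 = 22963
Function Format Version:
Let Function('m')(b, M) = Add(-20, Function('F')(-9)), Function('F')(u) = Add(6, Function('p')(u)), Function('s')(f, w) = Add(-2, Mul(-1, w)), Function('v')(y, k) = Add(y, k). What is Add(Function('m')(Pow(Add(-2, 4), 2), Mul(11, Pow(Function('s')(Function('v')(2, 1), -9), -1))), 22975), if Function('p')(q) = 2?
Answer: 22963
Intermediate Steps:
Function('v')(y, k) = Add(k, y)
Function('F')(u) = 8 (Function('F')(u) = Add(6, 2) = 8)
Function('m')(b, M) = -12 (Function('m')(b, M) = Add(-20, 8) = -12)
Add(Function('m')(Pow(Add(-2, 4), 2), Mul(11, Pow(Function('s')(Function('v')(2, 1), -9), -1))), 22975) = Add(-12, 22975) = 22963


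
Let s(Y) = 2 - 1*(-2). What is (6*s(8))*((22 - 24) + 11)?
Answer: 216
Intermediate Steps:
s(Y) = 4 (s(Y) = 2 + 2 = 4)
(6*s(8))*((22 - 24) + 11) = (6*4)*((22 - 24) + 11) = 24*(-2 + 11) = 24*9 = 216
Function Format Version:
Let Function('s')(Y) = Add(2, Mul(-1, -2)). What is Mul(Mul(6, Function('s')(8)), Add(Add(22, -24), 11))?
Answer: 216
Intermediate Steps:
Function('s')(Y) = 4 (Function('s')(Y) = Add(2, 2) = 4)
Mul(Mul(6, Function('s')(8)), Add(Add(22, -24), 11)) = Mul(Mul(6, 4), Add(Add(22, -24), 11)) = Mul(24, Add(-2, 11)) = Mul(24, 9) = 216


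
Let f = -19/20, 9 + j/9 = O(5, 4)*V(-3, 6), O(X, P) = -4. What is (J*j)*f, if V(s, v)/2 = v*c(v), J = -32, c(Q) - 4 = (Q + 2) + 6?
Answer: -1194264/5 ≈ -2.3885e+5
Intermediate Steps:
c(Q) = 12 + Q (c(Q) = 4 + ((Q + 2) + 6) = 4 + ((2 + Q) + 6) = 4 + (8 + Q) = 12 + Q)
V(s, v) = 2*v*(12 + v) (V(s, v) = 2*(v*(12 + v)) = 2*v*(12 + v))
j = -7857 (j = -81 + 9*(-8*6*(12 + 6)) = -81 + 9*(-8*6*18) = -81 + 9*(-4*216) = -81 + 9*(-864) = -81 - 7776 = -7857)
f = -19/20 (f = -19*1/20 = -19/20 ≈ -0.95000)
(J*j)*f = -32*(-7857)*(-19/20) = 251424*(-19/20) = -1194264/5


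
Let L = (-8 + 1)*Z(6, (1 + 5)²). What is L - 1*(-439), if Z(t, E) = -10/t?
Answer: 1352/3 ≈ 450.67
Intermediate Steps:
Z(t, E) = -10/t
L = 35/3 (L = (-8 + 1)*(-10/6) = -(-70)/6 = -7*(-5/3) = 35/3 ≈ 11.667)
L - 1*(-439) = 35/3 - 1*(-439) = 35/3 + 439 = 1352/3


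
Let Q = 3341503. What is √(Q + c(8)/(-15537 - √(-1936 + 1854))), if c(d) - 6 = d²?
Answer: √((51916932041 + 3341503*I*√82)/(15537 + I*√82)) ≈ 1828.0 + 0.e-9*I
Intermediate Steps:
c(d) = 6 + d²
√(Q + c(8)/(-15537 - √(-1936 + 1854))) = √(3341503 + (6 + 8²)/(-15537 - √(-1936 + 1854))) = √(3341503 + (6 + 64)/(-15537 - √(-82))) = √(3341503 + 70/(-15537 - I*√82))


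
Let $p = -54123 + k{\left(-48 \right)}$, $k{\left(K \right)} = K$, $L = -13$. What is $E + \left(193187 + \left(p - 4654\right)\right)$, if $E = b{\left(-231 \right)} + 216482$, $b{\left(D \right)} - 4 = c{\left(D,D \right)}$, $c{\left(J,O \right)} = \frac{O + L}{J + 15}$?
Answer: $\frac{18945853}{54} \approx 3.5085 \cdot 10^{5}$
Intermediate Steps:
$c{\left(J,O \right)} = \frac{-13 + O}{15 + J}$ ($c{\left(J,O \right)} = \frac{O - 13}{J + 15} = \frac{-13 + O}{15 + J}$)
$b{\left(D \right)} = 4 + \frac{-13 + D}{15 + D}$
$p = -54171$ ($p = -54123 - 48 = -54171$)
$E = \frac{11690305}{54}$ ($E = \frac{47 + 5 \left(-231\right)}{15 - 231} + 216482 = \frac{47 - 1155}{-216} + 216482 = \left(- \frac{1}{216}\right) \left(-1108\right) + 216482 = \frac{277}{54} + 216482 = \frac{11690305}{54} \approx 2.1649 \cdot 10^{5}$)
$E + \left(193187 + \left(p - 4654\right)\right) = \frac{11690305}{54} + \left(193187 - 58825\right) = \frac{11690305}{54} + 134362 = \frac{18945853}{54}$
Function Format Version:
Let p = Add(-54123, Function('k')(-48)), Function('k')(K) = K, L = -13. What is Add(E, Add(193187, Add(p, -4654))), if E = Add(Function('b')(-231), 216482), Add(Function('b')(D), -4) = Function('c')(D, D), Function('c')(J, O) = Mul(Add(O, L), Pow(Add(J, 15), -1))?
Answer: Rational(18945853, 54) ≈ 3.5085e+5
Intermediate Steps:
Function('c')(J, O) = Mul(Pow(Add(15, J), -1), Add(-13, O)) (Function('c')(J, O) = Mul(Add(O, -13), Pow(Add(J, 15), -1)) = Mul(Add(-13, O), Pow(Add(15, J), -1)) = Mul(Pow(Add(15, J), -1), Add(-13, O)))
Function('b')(D) = Add(4, Mul(Pow(Add(15, D), -1), Add(-13, D)))
p = -54171 (p = Add(-54123, -48) = -54171)
E = Rational(11690305, 54) (E = Add(Mul(Pow(Add(15, -231), -1), Add(47, Mul(5, -231))), 216482) = Add(Mul(Pow(-216, -1), Add(47, -1155)), 216482) = Add(Mul(Rational(-1, 216), -1108), 216482) = Add(Rational(277, 54), 216482) = Rational(11690305, 54) ≈ 2.1649e+5)
Add(E, Add(193187, Add(p, -4654))) = Add(Rational(11690305, 54), Add(193187, Add(-54171, -4654))) = Add(Rational(11690305, 54), Add(193187, -58825)) = Add(Rational(11690305, 54), 134362) = Rational(18945853, 54)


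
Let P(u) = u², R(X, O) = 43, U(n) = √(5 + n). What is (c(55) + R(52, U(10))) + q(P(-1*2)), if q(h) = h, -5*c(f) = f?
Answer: 36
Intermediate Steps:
c(f) = -f/5
(c(55) + R(52, U(10))) + q(P(-1*2)) = (-⅕*55 + 43) + (-1*2)² = (-11 + 43) + (-2)² = 32 + 4 = 36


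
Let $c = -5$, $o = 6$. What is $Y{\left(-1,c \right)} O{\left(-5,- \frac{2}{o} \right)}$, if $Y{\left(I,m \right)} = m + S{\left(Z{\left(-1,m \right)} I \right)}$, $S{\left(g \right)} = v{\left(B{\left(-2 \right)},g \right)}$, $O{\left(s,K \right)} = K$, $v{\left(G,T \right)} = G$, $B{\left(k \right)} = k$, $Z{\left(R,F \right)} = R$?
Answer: $\frac{7}{3} \approx 2.3333$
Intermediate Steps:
$S{\left(g \right)} = -2$
$Y{\left(I,m \right)} = -2 + m$ ($Y{\left(I,m \right)} = m - 2 = -2 + m$)
$Y{\left(-1,c \right)} O{\left(-5,- \frac{2}{o} \right)} = \left(-2 - 5\right) \left(- \frac{2}{6}\right) = - 7 \left(\left(-2\right) \frac{1}{6}\right) = \left(-7\right) \left(- \frac{1}{3}\right) = \frac{7}{3}$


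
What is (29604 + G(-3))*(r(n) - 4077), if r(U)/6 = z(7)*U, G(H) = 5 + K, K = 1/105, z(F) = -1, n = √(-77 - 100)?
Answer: -4225057614/35 - 6217892*I*√177/35 ≈ -1.2072e+8 - 2.3635e+6*I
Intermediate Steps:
n = I*√177 (n = √(-177) = I*√177 ≈ 13.304*I)
K = 1/105 ≈ 0.0095238
G(H) = 526/105 (G(H) = 5 + 1/105 = 526/105)
r(U) = -6*U (r(U) = 6*(-U) = -6*U)
(29604 + G(-3))*(r(n) - 4077) = (29604 + 526/105)*(-6*I*√177 - 4077) = 3108946*(-6*I*√177 - 4077)/105 = 3108946*(-4077 - 6*I*√177)/105 = -4225057614/35 - 6217892*I*√177/35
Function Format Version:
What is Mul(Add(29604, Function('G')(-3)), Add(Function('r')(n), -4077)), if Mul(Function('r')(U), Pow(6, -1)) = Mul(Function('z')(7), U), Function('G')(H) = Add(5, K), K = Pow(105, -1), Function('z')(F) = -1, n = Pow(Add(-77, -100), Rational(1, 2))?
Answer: Add(Rational(-4225057614, 35), Mul(Rational(-6217892, 35), I, Pow(177, Rational(1, 2)))) ≈ Add(-1.2072e+8, Mul(-2.3635e+6, I))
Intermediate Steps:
n = Mul(I, Pow(177, Rational(1, 2))) (n = Pow(-177, Rational(1, 2)) = Mul(I, Pow(177, Rational(1, 2))) ≈ Mul(13.304, I))
K = Rational(1, 105) ≈ 0.0095238
Function('G')(H) = Rational(526, 105) (Function('G')(H) = Add(5, Rational(1, 105)) = Rational(526, 105))
Function('r')(U) = Mul(-6, U) (Function('r')(U) = Mul(6, Mul(-1, U)) = Mul(-6, U))
Mul(Add(29604, Function('G')(-3)), Add(Function('r')(n), -4077)) = Mul(Add(29604, Rational(526, 105)), Add(Mul(-6, Mul(I, Pow(177, Rational(1, 2)))), -4077)) = Mul(Rational(3108946, 105), Add(Mul(-6, I, Pow(177, Rational(1, 2))), -4077)) = Mul(Rational(3108946, 105), Add(-4077, Mul(-6, I, Pow(177, Rational(1, 2))))) = Add(Rational(-4225057614, 35), Mul(Rational(-6217892, 35), I, Pow(177, Rational(1, 2))))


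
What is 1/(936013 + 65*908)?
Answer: 1/995033 ≈ 1.0050e-6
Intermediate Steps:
1/(936013 + 65*908) = 1/(936013 + 59020) = 1/995033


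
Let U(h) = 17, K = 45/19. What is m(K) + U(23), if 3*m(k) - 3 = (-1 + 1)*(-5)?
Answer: 18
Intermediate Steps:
K = 45/19 (K = 45*(1/19) = 45/19 ≈ 2.3684)
m(k) = 1 (m(k) = 1 + ((-1 + 1)*(-5))/3 = 1 + (0*(-5))/3 = 1 + (⅓)*0 = 1 + 0 = 1)
m(K) + U(23) = 1 + 17 = 18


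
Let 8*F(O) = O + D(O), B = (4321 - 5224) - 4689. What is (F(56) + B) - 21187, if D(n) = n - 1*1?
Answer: -214121/8 ≈ -26765.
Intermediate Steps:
D(n) = -1 + n (D(n) = n - 1 = -1 + n)
B = -5592 (B = -903 - 4689 = -5592)
F(O) = -1/8 + O/4 (F(O) = (O + (-1 + O))/8 = (-1 + 2*O)/8 = -1/8 + O/4)
(F(56) + B) - 21187 = ((-1/8 + (1/4)*56) - 5592) - 21187 = ((-1/8 + 14) - 5592) - 21187 = (111/8 - 5592) - 21187 = -44625/8 - 21187 = -214121/8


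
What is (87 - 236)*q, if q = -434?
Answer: 64666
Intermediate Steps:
(87 - 236)*q = (87 - 236)*(-434) = -149*(-434) = 64666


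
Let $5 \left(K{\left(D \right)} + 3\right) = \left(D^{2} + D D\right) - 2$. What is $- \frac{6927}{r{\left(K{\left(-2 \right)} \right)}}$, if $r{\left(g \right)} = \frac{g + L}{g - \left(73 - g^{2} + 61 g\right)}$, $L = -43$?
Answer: $\frac{1655553}{280} \approx 5912.7$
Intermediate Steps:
$K{\left(D \right)} = - \frac{17}{5} + \frac{2 D^{2}}{5}$ ($K{\left(D \right)} = -3 + \frac{\left(D^{2} + D D\right) - 2}{5} = -3 + \frac{\left(D^{2} + D^{2}\right) - 2}{5} = -3 + \frac{2 D^{2} - 2}{5} = -3 + \frac{-2 + 2 D^{2}}{5} = -3 + \left(- \frac{2}{5} + \frac{2 D^{2}}{5}\right) = - \frac{17}{5} + \frac{2 D^{2}}{5}$)
$r{\left(g \right)} = \frac{-43 + g}{-73 + g^{2} - 60 g}$ ($r{\left(g \right)} = \frac{g - 43}{g - \left(73 - g^{2} + 61 g\right)} = \frac{-43 + g}{g - \left(73 - g^{2} + 61 g\right)} = \frac{-43 + g}{-73 + g^{2} - 60 g}$)
$- \frac{6927}{r{\left(K{\left(-2 \right)} \right)}} = - \frac{6927}{\frac{1}{73 - \left(- \frac{17}{5} + \frac{2 \left(-2\right)^{2}}{5}\right)^{2} + 60 \left(- \frac{17}{5} + \frac{2 \left(-2\right)^{2}}{5}\right)} \left(43 - \left(- \frac{17}{5} + \frac{2 \left(-2\right)^{2}}{5}\right)\right)} = - \frac{6927}{\frac{1}{73 - \left(- \frac{17}{5} + \frac{2}{5} \cdot 4\right)^{2} + 60 \left(- \frac{17}{5} + \frac{2}{5} \cdot 4\right)} \left(43 - \left(- \frac{17}{5} + \frac{2}{5} \cdot 4\right)\right)} = - \frac{6927}{\frac{1}{73 - \left(- \frac{17}{5} + \frac{8}{5}\right)^{2} + 60 \left(- \frac{17}{5} + \frac{8}{5}\right)} \left(43 - \left(- \frac{17}{5} + \frac{8}{5}\right)\right)} = - \frac{6927}{\frac{1}{73 - \left(- \frac{9}{5}\right)^{2} + 60 \left(- \frac{9}{5}\right)} \left(43 - - \frac{9}{5}\right)} = - \frac{6927}{\frac{1}{73 - \frac{81}{25} - 108} \left(43 + \frac{9}{5}\right)} = - \frac{6927}{\frac{1}{73 - \frac{81}{25} - 108} \cdot \frac{224}{5}} = - \frac{6927}{\frac{1}{- \frac{956}{25}} \cdot \frac{224}{5}} = - \frac{6927}{\left(- \frac{25}{956}\right) \frac{224}{5}} = - \frac{6927}{- \frac{280}{239}} = \left(-6927\right) \left(- \frac{239}{280}\right) = \frac{1655553}{280}$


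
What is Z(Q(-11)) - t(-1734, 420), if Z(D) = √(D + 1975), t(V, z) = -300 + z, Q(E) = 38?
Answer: -120 + √2013 ≈ -75.134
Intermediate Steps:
Z(D) = √(1975 + D)
Z(Q(-11)) - t(-1734, 420) = √(1975 + 38) - (-300 + 420) = √2013 - 1*120 = √2013 - 120 = -120 + √2013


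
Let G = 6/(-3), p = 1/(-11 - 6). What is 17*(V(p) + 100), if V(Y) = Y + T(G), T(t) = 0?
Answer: 1699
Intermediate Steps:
p = -1/17 (p = 1/(-17) = -1/17 ≈ -0.058824)
G = -2 (G = 6*(-⅓) = -2)
V(Y) = Y (V(Y) = Y + 0 = Y)
17*(V(p) + 100) = 17*(-1/17 + 100) = 17*(1699/17) = 1699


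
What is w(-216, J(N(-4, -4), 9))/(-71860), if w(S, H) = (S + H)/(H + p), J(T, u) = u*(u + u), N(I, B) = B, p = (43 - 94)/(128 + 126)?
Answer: 1143/246102535 ≈ 4.6444e-6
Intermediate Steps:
p = -51/254 ≈ -0.20079
J(T, u) = 2*u² (J(T, u) = u*(2*u) = 2*u²)
w(S, H) = (H + S)/(-51/254 + H) (w(S, H) = (S + H)/(H - 51/254) = (H + S)/(-51/254 + H))
w(-216, J(N(-4, -4), 9))/(-71860) = (254*(2*9² - 216)/(-51 + 254*(2*9²)))/(-71860) = (254*(2*81 - 216)/(-51 + 254*(2*81)))*(-1/71860) = (254*(162 - 216)/(-51 + 254*162))*(-1/71860) = (254*(-54)/(-51 + 41148))*(-1/71860) = (254*(-54)/41097)*(-1/71860) = (254*(1/41097)*(-54))*(-1/71860) = -4572/13699*(-1/71860) = 1143/246102535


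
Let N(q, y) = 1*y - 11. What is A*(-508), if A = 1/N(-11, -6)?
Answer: 508/17 ≈ 29.882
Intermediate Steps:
N(q, y) = -11 + y (N(q, y) = y - 11 = -11 + y)
A = -1/17 (A = 1/(-11 - 6) = 1/(-17) = -1/17 ≈ -0.058824)
A*(-508) = -1/17*(-508) = 508/17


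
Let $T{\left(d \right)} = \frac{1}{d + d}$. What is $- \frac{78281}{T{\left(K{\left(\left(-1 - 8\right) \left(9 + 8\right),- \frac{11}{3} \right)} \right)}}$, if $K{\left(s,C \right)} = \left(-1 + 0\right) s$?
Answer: $-23953986$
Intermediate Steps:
$K{\left(s,C \right)} = - s$
$T{\left(d \right)} = \frac{1}{2 d}$
$- \frac{78281}{T{\left(K{\left(\left(-1 - 8\right) \left(9 + 8\right),- \frac{11}{3} \right)} \right)}} = - \frac{78281}{\frac{1}{2} \frac{1}{\left(-1\right) \left(-1 - 8\right) \left(9 + 8\right)}} = - \frac{78281}{\frac{1}{2} \frac{1}{\left(-1\right) \left(\left(-9\right) 17\right)}} = - \frac{78281}{\frac{1}{2} \frac{1}{\left(-1\right) \left(-153\right)}} = - \frac{78281}{\frac{1}{2} \cdot \frac{1}{153}} = - 78281 \frac{1}{\frac{1}{306}} = \left(-78281\right) 306 = -23953986$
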